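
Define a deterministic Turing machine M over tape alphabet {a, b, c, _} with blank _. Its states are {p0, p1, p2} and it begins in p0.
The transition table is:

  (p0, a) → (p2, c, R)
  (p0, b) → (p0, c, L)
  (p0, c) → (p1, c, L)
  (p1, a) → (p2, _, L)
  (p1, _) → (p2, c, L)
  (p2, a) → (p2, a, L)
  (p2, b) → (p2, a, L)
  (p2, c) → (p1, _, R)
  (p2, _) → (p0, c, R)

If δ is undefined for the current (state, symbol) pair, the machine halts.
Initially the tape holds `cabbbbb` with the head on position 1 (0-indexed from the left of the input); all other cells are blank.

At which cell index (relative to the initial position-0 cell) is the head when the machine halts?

2

state=p0 head=1 tape=c[a]bbbbb   (p0,a)→(p2,c,R)
state=p2 head=2 tape=cc[b]bbbb   (p2,b)→(p2,a,L)
state=p2 head=1 tape=c[c]abbbb   (p2,c)→(p1,_,R)
state=p1 head=2 tape=c_[a]bbbb   (p1,a)→(p2,_,L)
state=p2 head=1 tape=c[_]_bbbb   (p2,_)→(p0,c,R)
state=p0 head=2 tape=cc[_]bbbb
At halt the head is at cell 2.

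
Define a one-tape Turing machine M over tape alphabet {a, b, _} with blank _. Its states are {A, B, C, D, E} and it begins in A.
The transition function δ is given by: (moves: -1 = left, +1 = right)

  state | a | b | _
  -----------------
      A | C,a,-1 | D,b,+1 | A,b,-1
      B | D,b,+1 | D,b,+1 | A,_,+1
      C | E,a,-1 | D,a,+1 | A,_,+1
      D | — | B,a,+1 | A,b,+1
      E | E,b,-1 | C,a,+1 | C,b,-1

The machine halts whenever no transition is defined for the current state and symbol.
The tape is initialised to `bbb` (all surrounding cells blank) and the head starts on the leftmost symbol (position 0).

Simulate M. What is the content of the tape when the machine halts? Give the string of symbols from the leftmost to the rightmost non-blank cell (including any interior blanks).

babaabb

state=A head=0 tape=[b]bb____   (A,b)→(D,b,+1)
state=D head=1 tape=b[b]b____   (D,b)→(B,a,+1)
state=B head=2 tape=ba[b]____   (B,b)→(D,b,+1)
state=D head=3 tape=bab[_]___   (D,_)→(A,b,+1)
state=A head=4 tape=babb[_]__   (A,_)→(A,b,-1)
state=A head=3 tape=bab[b]b__   (A,b)→(D,b,+1)
state=D head=4 tape=babb[b]__   (D,b)→(B,a,+1)
state=B head=5 tape=babba[_]_   (B,_)→(A,_,+1)
state=A head=6 tape=babba_[_]   (A,_)→(A,b,-1)
state=A head=5 tape=babba[_]b   (A,_)→(A,b,-1)
state=A head=4 tape=babb[a]bb   (A,a)→(C,a,-1)
state=C head=3 tape=bab[b]abb   (C,b)→(D,a,+1)
state=D head=4 tape=baba[a]bb
The non-blank tape span at halt is babaabb.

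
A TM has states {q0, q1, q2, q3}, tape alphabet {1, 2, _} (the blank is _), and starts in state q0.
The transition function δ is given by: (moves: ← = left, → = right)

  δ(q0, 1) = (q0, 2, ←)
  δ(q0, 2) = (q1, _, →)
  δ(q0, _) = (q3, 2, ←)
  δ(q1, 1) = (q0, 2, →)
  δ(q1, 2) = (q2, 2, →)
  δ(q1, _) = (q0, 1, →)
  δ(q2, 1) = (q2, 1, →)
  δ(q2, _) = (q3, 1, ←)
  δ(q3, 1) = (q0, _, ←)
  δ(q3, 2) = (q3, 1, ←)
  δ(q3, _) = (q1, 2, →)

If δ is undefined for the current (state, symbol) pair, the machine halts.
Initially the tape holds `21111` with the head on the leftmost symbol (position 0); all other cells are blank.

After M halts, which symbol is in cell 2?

2

state=q0 head=0 tape=[2]1111__   (q0,2)→(q1,_,→)
state=q1 head=1 tape=_[1]111__   (q1,1)→(q0,2,→)
state=q0 head=2 tape=_2[1]11__   (q0,1)→(q0,2,←)
state=q0 head=1 tape=_[2]211__   (q0,2)→(q1,_,→)
state=q1 head=2 tape=__[2]11__   (q1,2)→(q2,2,→)
state=q2 head=3 tape=__2[1]1__   (q2,1)→(q2,1,→)
state=q2 head=4 tape=__21[1]__   (q2,1)→(q2,1,→)
state=q2 head=5 tape=__211[_]_   (q2,_)→(q3,1,←)
state=q3 head=4 tape=__21[1]1_   (q3,1)→(q0,_,←)
state=q0 head=3 tape=__2[1]_1_   (q0,1)→(q0,2,←)
state=q0 head=2 tape=__[2]2_1_   (q0,2)→(q1,_,→)
state=q1 head=3 tape=___[2]_1_   (q1,2)→(q2,2,→)
state=q2 head=4 tape=___2[_]1_   (q2,_)→(q3,1,←)
state=q3 head=3 tape=___[2]11_   (q3,2)→(q3,1,←)
state=q3 head=2 tape=__[_]111_   (q3,_)→(q1,2,→)
state=q1 head=3 tape=__2[1]11_   (q1,1)→(q0,2,→)
state=q0 head=4 tape=__22[1]1_   (q0,1)→(q0,2,←)
state=q0 head=3 tape=__2[2]21_   (q0,2)→(q1,_,→)
state=q1 head=4 tape=__2_[2]1_   (q1,2)→(q2,2,→)
state=q2 head=5 tape=__2_2[1]_   (q2,1)→(q2,1,→)
state=q2 head=6 tape=__2_21[_]   (q2,_)→(q3,1,←)
state=q3 head=5 tape=__2_2[1]1   (q3,1)→(q0,_,←)
state=q0 head=4 tape=__2_[2]_1   (q0,2)→(q1,_,→)
state=q1 head=5 tape=__2__[_]1   (q1,_)→(q0,1,→)
state=q0 head=6 tape=__2__1[1]   (q0,1)→(q0,2,←)
state=q0 head=5 tape=__2__[1]2   (q0,1)→(q0,2,←)
state=q0 head=4 tape=__2_[_]22   (q0,_)→(q3,2,←)
state=q3 head=3 tape=__2[_]222   (q3,_)→(q1,2,→)
state=q1 head=4 tape=__22[2]22   (q1,2)→(q2,2,→)
state=q2 head=5 tape=__222[2]2
Cell 2 holds 2 when M halts.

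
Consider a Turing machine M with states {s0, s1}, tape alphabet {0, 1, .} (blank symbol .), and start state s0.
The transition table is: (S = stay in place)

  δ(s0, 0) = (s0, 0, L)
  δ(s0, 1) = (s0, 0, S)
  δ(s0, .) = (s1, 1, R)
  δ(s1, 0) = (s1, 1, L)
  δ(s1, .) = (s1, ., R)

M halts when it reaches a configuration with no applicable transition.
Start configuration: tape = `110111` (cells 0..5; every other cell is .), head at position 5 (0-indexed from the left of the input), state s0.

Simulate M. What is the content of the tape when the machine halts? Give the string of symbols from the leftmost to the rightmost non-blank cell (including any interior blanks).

1100000

state=s0 head=5 tape=.11011[1]   (s0,1)→(s0,0,S)
state=s0 head=5 tape=.11011[0]   (s0,0)→(s0,0,L)
state=s0 head=4 tape=.1101[1]0   (s0,1)→(s0,0,S)
state=s0 head=4 tape=.1101[0]0   (s0,0)→(s0,0,L)
state=s0 head=3 tape=.110[1]00   (s0,1)→(s0,0,S)
state=s0 head=3 tape=.110[0]00   (s0,0)→(s0,0,L)
state=s0 head=2 tape=.11[0]000   (s0,0)→(s0,0,L)
state=s0 head=1 tape=.1[1]0000   (s0,1)→(s0,0,S)
state=s0 head=1 tape=.1[0]0000   (s0,0)→(s0,0,L)
state=s0 head=0 tape=.[1]00000   (s0,1)→(s0,0,S)
state=s0 head=0 tape=.[0]00000   (s0,0)→(s0,0,L)
state=s0 head=-1 tape=[.]000000   (s0,.)→(s1,1,R)
state=s1 head=0 tape=1[0]00000   (s1,0)→(s1,1,L)
state=s1 head=-1 tape=[1]100000
The non-blank tape span at halt is 1100000.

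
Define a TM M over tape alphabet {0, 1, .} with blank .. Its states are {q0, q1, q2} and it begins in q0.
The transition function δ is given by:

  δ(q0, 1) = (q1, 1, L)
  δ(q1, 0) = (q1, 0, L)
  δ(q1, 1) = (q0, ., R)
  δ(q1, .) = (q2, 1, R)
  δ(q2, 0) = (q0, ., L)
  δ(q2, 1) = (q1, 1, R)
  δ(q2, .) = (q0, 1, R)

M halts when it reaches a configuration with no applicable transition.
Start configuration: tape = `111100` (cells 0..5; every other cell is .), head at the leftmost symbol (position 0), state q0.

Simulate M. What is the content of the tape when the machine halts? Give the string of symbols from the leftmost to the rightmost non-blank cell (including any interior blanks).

q0 | .[1]11100   read 1 → write 1, move L, go to q1
q1 | [.]111100   read . → write 1, move R, go to q2
q2 | 1[1]11100   read 1 → write 1, move R, go to q1
q1 | 11[1]1100   read 1 → write ., move R, go to q0
q0 | 11.[1]100   read 1 → write 1, move L, go to q1
q1 | 11[.]1100   read . → write 1, move R, go to q2
q2 | 111[1]100   read 1 → write 1, move R, go to q1
q1 | 1111[1]00   read 1 → write ., move R, go to q0
q0 | 1111.[0]0
The non-blank tape span at halt is 1111.00.

1111.00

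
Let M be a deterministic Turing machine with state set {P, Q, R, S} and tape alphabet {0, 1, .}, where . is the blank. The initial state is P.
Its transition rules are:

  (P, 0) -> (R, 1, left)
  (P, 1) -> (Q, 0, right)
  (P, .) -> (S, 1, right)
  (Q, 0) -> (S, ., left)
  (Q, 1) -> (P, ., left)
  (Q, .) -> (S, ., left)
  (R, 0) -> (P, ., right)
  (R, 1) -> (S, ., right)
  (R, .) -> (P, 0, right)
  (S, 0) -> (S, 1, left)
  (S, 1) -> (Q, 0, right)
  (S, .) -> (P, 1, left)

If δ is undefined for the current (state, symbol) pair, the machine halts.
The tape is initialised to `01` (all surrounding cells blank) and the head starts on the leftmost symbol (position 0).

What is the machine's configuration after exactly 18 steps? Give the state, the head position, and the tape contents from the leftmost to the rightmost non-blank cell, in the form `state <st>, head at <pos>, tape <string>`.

state S, head at -2, tape 1

P | ..[0]1   read 0 → write 1, move left, go to R
R | .[.]11   read . → write 0, move right, go to P
P | .0[1]1   read 1 → write 0, move right, go to Q
Q | .00[1]   read 1 → write ., move left, go to P
P | .0[0].   read 0 → write 1, move left, go to R
R | .[0]1.   read 0 → write ., move right, go to P
P | ..[1].   read 1 → write 0, move right, go to Q
Q | ..0[.]   read . → write ., move left, go to S
S | ..[0].   read 0 → write 1, move left, go to S
S | .[.]1.   read . → write 1, move left, go to P
P | [.]11.   read . → write 1, move right, go to S
S | 1[1]1.   read 1 → write 0, move right, go to Q
Q | 10[1].   read 1 → write ., move left, go to P
P | 1[0]..   read 0 → write 1, move left, go to R
R | [1]1..   read 1 → write ., move right, go to S
S | .[1]..   read 1 → write 0, move right, go to Q
Q | .0[.].   read . → write ., move left, go to S
S | .[0]..   read 0 → write 1, move left, go to S
S | [.]1..
After 18 steps: state S, head at -2, tape 1.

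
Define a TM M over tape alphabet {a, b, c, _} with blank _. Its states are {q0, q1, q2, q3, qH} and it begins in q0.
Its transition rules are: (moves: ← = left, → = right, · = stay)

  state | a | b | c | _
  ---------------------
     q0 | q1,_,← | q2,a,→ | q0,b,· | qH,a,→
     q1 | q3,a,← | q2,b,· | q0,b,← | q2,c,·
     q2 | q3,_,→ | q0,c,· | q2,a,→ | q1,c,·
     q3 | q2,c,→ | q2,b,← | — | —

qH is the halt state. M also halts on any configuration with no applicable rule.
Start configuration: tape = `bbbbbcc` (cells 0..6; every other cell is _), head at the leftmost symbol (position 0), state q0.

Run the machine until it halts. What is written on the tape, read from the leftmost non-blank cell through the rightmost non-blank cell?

aaaac__b

q0 | [b]bbbbcc_   read b → write a, move →, go to q2
q2 | a[b]bbbcc_   read b → write c, move ·, go to q0
q0 | a[c]bbbcc_   read c → write b, move ·, go to q0
q0 | a[b]bbbcc_   read b → write a, move →, go to q2
q2 | aa[b]bbcc_   read b → write c, move ·, go to q0
q0 | aa[c]bbcc_   read c → write b, move ·, go to q0
q0 | aa[b]bbcc_   read b → write a, move →, go to q2
q2 | aaa[b]bcc_   read b → write c, move ·, go to q0
q0 | aaa[c]bcc_   read c → write b, move ·, go to q0
q0 | aaa[b]bcc_   read b → write a, move →, go to q2
q2 | aaaa[b]cc_   read b → write c, move ·, go to q0
q0 | aaaa[c]cc_   read c → write b, move ·, go to q0
q0 | aaaa[b]cc_   read b → write a, move →, go to q2
q2 | aaaaa[c]c_   read c → write a, move →, go to q2
q2 | aaaaaa[c]_   read c → write a, move →, go to q2
q2 | aaaaaaa[_]   read _ → write c, move ·, go to q1
q1 | aaaaaaa[c]   read c → write b, move ←, go to q0
q0 | aaaaaa[a]b   read a → write _, move ←, go to q1
q1 | aaaaa[a]_b   read a → write a, move ←, go to q3
q3 | aaaa[a]a_b   read a → write c, move →, go to q2
q2 | aaaac[a]_b   read a → write _, move →, go to q3
q3 | aaaac_[_]b
The non-blank tape span at halt is aaaac__b.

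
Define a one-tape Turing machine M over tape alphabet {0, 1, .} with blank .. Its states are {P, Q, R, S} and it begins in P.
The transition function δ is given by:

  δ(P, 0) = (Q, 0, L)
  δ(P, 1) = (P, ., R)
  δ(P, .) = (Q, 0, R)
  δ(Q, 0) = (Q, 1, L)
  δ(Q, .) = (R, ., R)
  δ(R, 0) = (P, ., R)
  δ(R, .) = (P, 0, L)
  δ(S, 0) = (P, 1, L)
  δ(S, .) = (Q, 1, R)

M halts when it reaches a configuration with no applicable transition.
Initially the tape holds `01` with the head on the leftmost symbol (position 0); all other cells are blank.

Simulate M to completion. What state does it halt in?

state=P head=0 tape=.[0]1...   (P,0)→(Q,0,L)
state=Q head=-1 tape=[.]01...   (Q,.)→(R,.,R)
state=R head=0 tape=.[0]1...   (R,0)→(P,.,R)
state=P head=1 tape=..[1]...   (P,1)→(P,.,R)
state=P head=2 tape=...[.]..   (P,.)→(Q,0,R)
state=Q head=3 tape=...0[.].   (Q,.)→(R,.,R)
state=R head=4 tape=...0.[.]   (R,.)→(P,0,L)
state=P head=3 tape=...0[.]0   (P,.)→(Q,0,R)
state=Q head=4 tape=...00[0]   (Q,0)→(Q,1,L)
state=Q head=3 tape=...0[0]1   (Q,0)→(Q,1,L)
state=Q head=2 tape=...[0]11   (Q,0)→(Q,1,L)
state=Q head=1 tape=..[.]111   (Q,.)→(R,.,R)
state=R head=2 tape=...[1]11
No transition is defined for (R, 1); M halts in state R.

R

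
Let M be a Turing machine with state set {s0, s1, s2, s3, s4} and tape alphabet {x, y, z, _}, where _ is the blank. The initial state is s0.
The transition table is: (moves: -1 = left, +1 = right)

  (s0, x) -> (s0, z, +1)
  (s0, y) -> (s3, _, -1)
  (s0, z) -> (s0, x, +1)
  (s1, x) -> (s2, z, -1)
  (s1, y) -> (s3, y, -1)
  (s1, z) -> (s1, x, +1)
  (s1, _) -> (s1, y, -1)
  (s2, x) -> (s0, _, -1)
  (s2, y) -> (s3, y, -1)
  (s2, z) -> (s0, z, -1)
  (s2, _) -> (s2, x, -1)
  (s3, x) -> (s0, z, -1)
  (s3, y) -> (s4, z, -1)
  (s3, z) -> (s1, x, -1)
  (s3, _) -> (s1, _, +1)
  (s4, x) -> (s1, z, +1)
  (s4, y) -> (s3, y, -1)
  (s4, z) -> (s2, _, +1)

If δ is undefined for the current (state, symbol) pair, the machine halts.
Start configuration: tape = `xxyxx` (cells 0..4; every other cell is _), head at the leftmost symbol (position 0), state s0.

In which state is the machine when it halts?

state=s0 head=0 tape=_[x]xyxx   (s0,x)→(s0,z,+1)
state=s0 head=1 tape=_z[x]yxx   (s0,x)→(s0,z,+1)
state=s0 head=2 tape=_zz[y]xx   (s0,y)→(s3,_,-1)
state=s3 head=1 tape=_z[z]_xx   (s3,z)→(s1,x,-1)
state=s1 head=0 tape=_[z]x_xx   (s1,z)→(s1,x,+1)
state=s1 head=1 tape=_x[x]_xx   (s1,x)→(s2,z,-1)
state=s2 head=0 tape=_[x]z_xx   (s2,x)→(s0,_,-1)
state=s0 head=-1 tape=[_]_z_xx
No transition is defined for (s0, _); M halts in state s0.

s0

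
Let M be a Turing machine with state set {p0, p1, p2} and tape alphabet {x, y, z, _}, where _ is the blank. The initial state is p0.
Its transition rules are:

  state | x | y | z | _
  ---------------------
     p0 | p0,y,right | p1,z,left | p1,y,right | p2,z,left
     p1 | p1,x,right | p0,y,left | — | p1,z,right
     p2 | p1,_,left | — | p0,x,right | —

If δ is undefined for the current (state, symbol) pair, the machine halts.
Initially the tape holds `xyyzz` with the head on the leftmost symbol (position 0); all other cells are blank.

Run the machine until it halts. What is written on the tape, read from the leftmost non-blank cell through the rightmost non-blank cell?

p0 | __[x]yyzz   read x → write y, move right, go to p0
p0 | __y[y]yzz   read y → write z, move left, go to p1
p1 | __[y]zyzz   read y → write y, move left, go to p0
p0 | _[_]yzyzz   read _ → write z, move left, go to p2
p2 | [_]zyzyzz
The non-blank tape span at halt is zyzyzz.

zyzyzz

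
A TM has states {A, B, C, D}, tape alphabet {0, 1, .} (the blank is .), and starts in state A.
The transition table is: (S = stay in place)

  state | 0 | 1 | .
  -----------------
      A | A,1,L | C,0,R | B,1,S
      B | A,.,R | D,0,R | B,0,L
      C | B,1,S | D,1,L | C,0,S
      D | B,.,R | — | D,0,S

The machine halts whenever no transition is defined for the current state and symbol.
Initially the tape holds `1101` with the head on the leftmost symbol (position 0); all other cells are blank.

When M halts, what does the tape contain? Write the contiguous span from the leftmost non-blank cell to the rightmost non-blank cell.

0.010

A | [1]101..   read 1 → write 0, move R, go to C
C | 0[1]01..   read 1 → write 1, move L, go to D
D | [0]101..   read 0 → write ., move R, go to B
B | .[1]01..   read 1 → write 0, move R, go to D
D | .0[0]1..   read 0 → write ., move R, go to B
B | .0.[1]..   read 1 → write 0, move R, go to D
D | .0.0[.].   read . → write 0, move S, go to D
D | .0.0[0].   read 0 → write ., move R, go to B
B | .0.0.[.]   read . → write 0, move L, go to B
B | .0.0[.]0   read . → write 0, move L, go to B
B | .0.[0]00   read 0 → write ., move R, go to A
A | .0..[0]0   read 0 → write 1, move L, go to A
A | .0.[.]10   read . → write 1, move S, go to B
B | .0.[1]10   read 1 → write 0, move R, go to D
D | .0.0[1]0
The non-blank tape span at halt is 0.010.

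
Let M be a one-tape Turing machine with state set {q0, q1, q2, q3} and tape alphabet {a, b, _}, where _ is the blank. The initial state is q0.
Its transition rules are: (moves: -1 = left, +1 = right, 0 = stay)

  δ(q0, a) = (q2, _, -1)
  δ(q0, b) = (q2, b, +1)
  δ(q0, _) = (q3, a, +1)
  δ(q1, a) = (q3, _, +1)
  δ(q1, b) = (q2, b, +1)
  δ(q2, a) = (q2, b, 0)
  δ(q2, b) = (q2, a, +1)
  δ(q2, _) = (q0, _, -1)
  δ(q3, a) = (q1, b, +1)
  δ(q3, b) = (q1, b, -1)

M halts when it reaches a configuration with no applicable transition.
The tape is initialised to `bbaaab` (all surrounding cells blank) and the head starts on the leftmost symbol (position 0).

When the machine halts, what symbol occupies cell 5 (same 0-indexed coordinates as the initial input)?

_

state=q0 head=0 tape=__[b]baaab_   (q0,b)→(q2,b,+1)
state=q2 head=1 tape=__b[b]aaab_   (q2,b)→(q2,a,+1)
state=q2 head=2 tape=__ba[a]aab_   (q2,a)→(q2,b,0)
state=q2 head=2 tape=__ba[b]aab_   (q2,b)→(q2,a,+1)
state=q2 head=3 tape=__baa[a]ab_   (q2,a)→(q2,b,0)
state=q2 head=3 tape=__baa[b]ab_   (q2,b)→(q2,a,+1)
state=q2 head=4 tape=__baaa[a]b_   (q2,a)→(q2,b,0)
state=q2 head=4 tape=__baaa[b]b_   (q2,b)→(q2,a,+1)
state=q2 head=5 tape=__baaaa[b]_   (q2,b)→(q2,a,+1)
state=q2 head=6 tape=__baaaaa[_]   (q2,_)→(q0,_,-1)
state=q0 head=5 tape=__baaaa[a]_   (q0,a)→(q2,_,-1)
state=q2 head=4 tape=__baaa[a]__   (q2,a)→(q2,b,0)
state=q2 head=4 tape=__baaa[b]__   (q2,b)→(q2,a,+1)
state=q2 head=5 tape=__baaaa[_]_   (q2,_)→(q0,_,-1)
state=q0 head=4 tape=__baaa[a]__   (q0,a)→(q2,_,-1)
state=q2 head=3 tape=__baa[a]___   (q2,a)→(q2,b,0)
state=q2 head=3 tape=__baa[b]___   (q2,b)→(q2,a,+1)
state=q2 head=4 tape=__baaa[_]__   (q2,_)→(q0,_,-1)
state=q0 head=3 tape=__baa[a]___   (q0,a)→(q2,_,-1)
state=q2 head=2 tape=__ba[a]____   (q2,a)→(q2,b,0)
state=q2 head=2 tape=__ba[b]____   (q2,b)→(q2,a,+1)
state=q2 head=3 tape=__baa[_]___   (q2,_)→(q0,_,-1)
state=q0 head=2 tape=__ba[a]____   (q0,a)→(q2,_,-1)
state=q2 head=1 tape=__b[a]_____   (q2,a)→(q2,b,0)
state=q2 head=1 tape=__b[b]_____   (q2,b)→(q2,a,+1)
state=q2 head=2 tape=__ba[_]____   (q2,_)→(q0,_,-1)
state=q0 head=1 tape=__b[a]_____   (q0,a)→(q2,_,-1)
state=q2 head=0 tape=__[b]______   (q2,b)→(q2,a,+1)
state=q2 head=1 tape=__a[_]_____   (q2,_)→(q0,_,-1)
state=q0 head=0 tape=__[a]______   (q0,a)→(q2,_,-1)
state=q2 head=-1 tape=_[_]_______   (q2,_)→(q0,_,-1)
state=q0 head=-2 tape=[_]________   (q0,_)→(q3,a,+1)
state=q3 head=-1 tape=a[_]_______
Cell 5 holds _ when M halts.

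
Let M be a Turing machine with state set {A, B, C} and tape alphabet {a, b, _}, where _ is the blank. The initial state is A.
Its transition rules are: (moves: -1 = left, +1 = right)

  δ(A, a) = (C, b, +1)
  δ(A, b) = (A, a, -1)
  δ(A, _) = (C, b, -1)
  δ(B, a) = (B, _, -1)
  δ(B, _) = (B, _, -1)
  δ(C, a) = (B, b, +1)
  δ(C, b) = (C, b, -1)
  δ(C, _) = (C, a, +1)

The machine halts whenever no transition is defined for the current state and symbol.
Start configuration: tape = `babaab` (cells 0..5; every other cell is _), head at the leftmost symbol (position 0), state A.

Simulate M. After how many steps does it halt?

5

state=A head=0 tape=__[b]abaab   (A,b)→(A,a,-1)
state=A head=-1 tape=_[_]aabaab   (A,_)→(C,b,-1)
state=C head=-2 tape=[_]baabaab   (C,_)→(C,a,+1)
state=C head=-1 tape=a[b]aabaab   (C,b)→(C,b,-1)
state=C head=-2 tape=[a]baabaab   (C,a)→(B,b,+1)
state=B head=-1 tape=b[b]aabaab
M halts after 5 transitions.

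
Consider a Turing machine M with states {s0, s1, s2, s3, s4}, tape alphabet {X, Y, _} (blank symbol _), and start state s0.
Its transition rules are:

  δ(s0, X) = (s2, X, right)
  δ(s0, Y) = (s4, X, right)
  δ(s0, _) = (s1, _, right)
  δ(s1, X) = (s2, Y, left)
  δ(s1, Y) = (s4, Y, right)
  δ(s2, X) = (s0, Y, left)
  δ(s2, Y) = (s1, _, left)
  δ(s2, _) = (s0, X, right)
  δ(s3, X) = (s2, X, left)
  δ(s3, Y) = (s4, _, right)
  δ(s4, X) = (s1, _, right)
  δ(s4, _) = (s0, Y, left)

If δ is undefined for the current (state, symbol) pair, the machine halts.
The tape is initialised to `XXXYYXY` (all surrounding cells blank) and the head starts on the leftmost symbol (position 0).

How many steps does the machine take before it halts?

s0 | __[X]XXYYXY   read X → write X, move right, go to s2
s2 | __X[X]XYYXY   read X → write Y, move left, go to s0
s0 | __[X]YXYYXY   read X → write X, move right, go to s2
s2 | __X[Y]XYYXY   read Y → write _, move left, go to s1
s1 | __[X]_XYYXY   read X → write Y, move left, go to s2
s2 | _[_]Y_XYYXY   read _ → write X, move right, go to s0
s0 | _X[Y]_XYYXY   read Y → write X, move right, go to s4
s4 | _XX[_]XYYXY   read _ → write Y, move left, go to s0
s0 | _X[X]YXYYXY   read X → write X, move right, go to s2
s2 | _XX[Y]XYYXY   read Y → write _, move left, go to s1
s1 | _X[X]_XYYXY   read X → write Y, move left, go to s2
s2 | _[X]Y_XYYXY   read X → write Y, move left, go to s0
s0 | [_]YY_XYYXY   read _ → write _, move right, go to s1
s1 | _[Y]Y_XYYXY   read Y → write Y, move right, go to s4
s4 | _Y[Y]_XYYXY
M halts after 14 transitions.

14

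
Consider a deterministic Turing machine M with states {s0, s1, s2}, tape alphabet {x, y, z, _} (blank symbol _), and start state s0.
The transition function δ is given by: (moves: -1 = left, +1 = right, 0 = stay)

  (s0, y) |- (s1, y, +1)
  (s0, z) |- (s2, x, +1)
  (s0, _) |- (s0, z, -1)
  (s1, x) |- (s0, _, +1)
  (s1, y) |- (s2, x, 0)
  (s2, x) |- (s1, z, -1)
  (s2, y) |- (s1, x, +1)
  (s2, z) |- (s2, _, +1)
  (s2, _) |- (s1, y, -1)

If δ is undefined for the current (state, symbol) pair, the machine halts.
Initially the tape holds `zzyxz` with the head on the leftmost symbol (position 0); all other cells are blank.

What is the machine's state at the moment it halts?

s1

s0 | [z]zyxz__   read z → write x, move +1, go to s2
s2 | x[z]yxz__   read z → write _, move +1, go to s2
s2 | x_[y]xz__   read y → write x, move +1, go to s1
s1 | x_x[x]z__   read x → write _, move +1, go to s0
s0 | x_x_[z]__   read z → write x, move +1, go to s2
s2 | x_x_x[_]_   read _ → write y, move -1, go to s1
s1 | x_x_[x]y_   read x → write _, move +1, go to s0
s0 | x_x__[y]_   read y → write y, move +1, go to s1
s1 | x_x__y[_]
No transition is defined for (s1, _); M halts in state s1.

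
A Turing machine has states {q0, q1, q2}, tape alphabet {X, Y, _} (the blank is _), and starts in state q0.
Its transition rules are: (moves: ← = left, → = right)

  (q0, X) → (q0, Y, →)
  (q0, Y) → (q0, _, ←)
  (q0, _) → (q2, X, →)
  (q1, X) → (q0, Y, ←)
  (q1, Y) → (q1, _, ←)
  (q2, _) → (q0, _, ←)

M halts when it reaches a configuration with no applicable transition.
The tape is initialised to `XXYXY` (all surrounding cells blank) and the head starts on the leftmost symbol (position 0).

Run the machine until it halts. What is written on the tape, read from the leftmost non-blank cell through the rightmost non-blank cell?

YYYXXY

state=q0 head=0 tape=_[X]XYXY   (q0,X)→(q0,Y,→)
state=q0 head=1 tape=_Y[X]YXY   (q0,X)→(q0,Y,→)
state=q0 head=2 tape=_YY[Y]XY   (q0,Y)→(q0,_,←)
state=q0 head=1 tape=_Y[Y]_XY   (q0,Y)→(q0,_,←)
state=q0 head=0 tape=_[Y]__XY   (q0,Y)→(q0,_,←)
state=q0 head=-1 tape=[_]___XY   (q0,_)→(q2,X,→)
state=q2 head=0 tape=X[_]__XY   (q2,_)→(q0,_,←)
state=q0 head=-1 tape=[X]___XY   (q0,X)→(q0,Y,→)
state=q0 head=0 tape=Y[_]__XY   (q0,_)→(q2,X,→)
state=q2 head=1 tape=YX[_]_XY   (q2,_)→(q0,_,←)
state=q0 head=0 tape=Y[X]__XY   (q0,X)→(q0,Y,→)
state=q0 head=1 tape=YY[_]_XY   (q0,_)→(q2,X,→)
state=q2 head=2 tape=YYX[_]XY   (q2,_)→(q0,_,←)
state=q0 head=1 tape=YY[X]_XY   (q0,X)→(q0,Y,→)
state=q0 head=2 tape=YYY[_]XY   (q0,_)→(q2,X,→)
state=q2 head=3 tape=YYYX[X]Y
The non-blank tape span at halt is YYYXXY.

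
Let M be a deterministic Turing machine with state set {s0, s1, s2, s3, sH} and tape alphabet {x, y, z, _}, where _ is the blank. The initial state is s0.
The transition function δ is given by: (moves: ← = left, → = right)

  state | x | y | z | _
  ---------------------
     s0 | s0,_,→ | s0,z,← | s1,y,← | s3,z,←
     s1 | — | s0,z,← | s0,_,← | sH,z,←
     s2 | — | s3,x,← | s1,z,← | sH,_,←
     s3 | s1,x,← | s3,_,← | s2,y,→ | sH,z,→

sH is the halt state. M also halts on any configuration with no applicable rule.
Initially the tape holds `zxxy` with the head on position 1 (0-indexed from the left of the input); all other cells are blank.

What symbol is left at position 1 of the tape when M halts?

s0 | z[x]xy   read x → write _, move →, go to s0
s0 | z_[x]y   read x → write _, move →, go to s0
s0 | z__[y]   read y → write z, move ←, go to s0
s0 | z_[_]z   read _ → write z, move ←, go to s3
s3 | z[_]zz   read _ → write z, move →, go to sH
sH | zz[z]z
Cell 1 holds z when M halts.

z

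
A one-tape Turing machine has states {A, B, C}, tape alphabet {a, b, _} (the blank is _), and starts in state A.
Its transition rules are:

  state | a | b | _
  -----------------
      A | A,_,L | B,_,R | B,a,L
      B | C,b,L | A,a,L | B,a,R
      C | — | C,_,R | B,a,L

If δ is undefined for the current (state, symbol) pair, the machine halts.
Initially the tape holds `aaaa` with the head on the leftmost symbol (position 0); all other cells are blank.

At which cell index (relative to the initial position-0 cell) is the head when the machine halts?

A | __[a]aaa   read a → write _, move L, go to A
A | _[_]_aaa   read _ → write a, move L, go to B
B | [_]a_aaa   read _ → write a, move R, go to B
B | a[a]_aaa   read a → write b, move L, go to C
C | [a]b_aaa
At halt the head is at cell -2.

-2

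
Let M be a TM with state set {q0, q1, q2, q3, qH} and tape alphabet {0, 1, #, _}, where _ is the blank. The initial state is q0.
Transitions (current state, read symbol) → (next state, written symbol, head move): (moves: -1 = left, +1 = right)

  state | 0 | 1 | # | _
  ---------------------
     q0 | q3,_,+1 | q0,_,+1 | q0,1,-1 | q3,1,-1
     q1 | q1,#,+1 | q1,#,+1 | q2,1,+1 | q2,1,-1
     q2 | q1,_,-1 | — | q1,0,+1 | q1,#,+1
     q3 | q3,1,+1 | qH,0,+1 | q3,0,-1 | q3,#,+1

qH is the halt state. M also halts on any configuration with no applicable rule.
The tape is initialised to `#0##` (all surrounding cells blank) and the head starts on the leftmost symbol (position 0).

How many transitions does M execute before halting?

state=q0 head=0 tape=__[#]0##   (q0,#)→(q0,1,-1)
state=q0 head=-1 tape=_[_]10##   (q0,_)→(q3,1,-1)
state=q3 head=-2 tape=[_]110##   (q3,_)→(q3,#,+1)
state=q3 head=-1 tape=#[1]10##   (q3,1)→(qH,0,+1)
state=qH head=0 tape=#0[1]0##
M halts after 4 transitions.

4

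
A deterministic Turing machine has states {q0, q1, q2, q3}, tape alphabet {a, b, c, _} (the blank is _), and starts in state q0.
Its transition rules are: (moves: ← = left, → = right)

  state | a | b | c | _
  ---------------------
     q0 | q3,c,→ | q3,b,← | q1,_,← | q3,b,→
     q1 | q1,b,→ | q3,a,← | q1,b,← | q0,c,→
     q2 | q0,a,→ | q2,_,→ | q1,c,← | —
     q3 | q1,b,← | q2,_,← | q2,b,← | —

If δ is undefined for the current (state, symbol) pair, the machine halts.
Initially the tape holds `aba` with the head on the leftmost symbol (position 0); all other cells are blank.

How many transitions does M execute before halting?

9

state=q0 head=0 tape=___[a]ba   (q0,a)→(q3,c,→)
state=q3 head=1 tape=___c[b]a   (q3,b)→(q2,_,←)
state=q2 head=0 tape=___[c]_a   (q2,c)→(q1,c,←)
state=q1 head=-1 tape=__[_]c_a   (q1,_)→(q0,c,→)
state=q0 head=0 tape=__c[c]_a   (q0,c)→(q1,_,←)
state=q1 head=-1 tape=__[c]__a   (q1,c)→(q1,b,←)
state=q1 head=-2 tape=_[_]b__a   (q1,_)→(q0,c,→)
state=q0 head=-1 tape=_c[b]__a   (q0,b)→(q3,b,←)
state=q3 head=-2 tape=_[c]b__a   (q3,c)→(q2,b,←)
state=q2 head=-3 tape=[_]bb__a
M halts after 9 transitions.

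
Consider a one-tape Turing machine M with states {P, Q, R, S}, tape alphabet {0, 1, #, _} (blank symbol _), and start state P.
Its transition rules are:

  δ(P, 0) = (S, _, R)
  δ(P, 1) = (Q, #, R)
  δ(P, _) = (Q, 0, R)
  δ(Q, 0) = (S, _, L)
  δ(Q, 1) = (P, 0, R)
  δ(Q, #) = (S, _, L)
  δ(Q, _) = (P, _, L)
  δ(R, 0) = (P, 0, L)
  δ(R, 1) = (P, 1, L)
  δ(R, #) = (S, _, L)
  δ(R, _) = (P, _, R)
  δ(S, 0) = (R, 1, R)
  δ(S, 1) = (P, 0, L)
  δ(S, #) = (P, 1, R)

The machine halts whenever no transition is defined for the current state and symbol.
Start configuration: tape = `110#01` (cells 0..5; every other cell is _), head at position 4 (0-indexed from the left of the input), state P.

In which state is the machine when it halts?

P | 110#[0]1__   read 0 → write _, move R, go to S
S | 110#_[1]__   read 1 → write 0, move L, go to P
P | 110#[_]0__   read _ → write 0, move R, go to Q
Q | 110#0[0]__   read 0 → write _, move L, go to S
S | 110#[0]___   read 0 → write 1, move R, go to R
R | 110#1[_]__   read _ → write _, move R, go to P
P | 110#1_[_]_   read _ → write 0, move R, go to Q
Q | 110#1_0[_]   read _ → write _, move L, go to P
P | 110#1_[0]_   read 0 → write _, move R, go to S
S | 110#1__[_]
No transition is defined for (S, _); M halts in state S.

S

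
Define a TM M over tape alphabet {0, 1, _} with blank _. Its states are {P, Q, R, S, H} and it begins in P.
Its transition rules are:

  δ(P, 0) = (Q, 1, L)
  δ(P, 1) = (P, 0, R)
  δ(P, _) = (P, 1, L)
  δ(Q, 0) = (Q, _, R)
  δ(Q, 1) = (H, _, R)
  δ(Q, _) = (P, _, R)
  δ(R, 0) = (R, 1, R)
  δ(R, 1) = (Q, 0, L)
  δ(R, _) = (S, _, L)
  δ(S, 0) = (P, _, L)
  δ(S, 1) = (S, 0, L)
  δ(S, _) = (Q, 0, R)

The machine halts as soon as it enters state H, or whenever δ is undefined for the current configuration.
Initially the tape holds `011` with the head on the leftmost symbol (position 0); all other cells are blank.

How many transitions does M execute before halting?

9

state=P head=0 tape=_[0]11_   (P,0)→(Q,1,L)
state=Q head=-1 tape=[_]111_   (Q,_)→(P,_,R)
state=P head=0 tape=_[1]11_   (P,1)→(P,0,R)
state=P head=1 tape=_0[1]1_   (P,1)→(P,0,R)
state=P head=2 tape=_00[1]_   (P,1)→(P,0,R)
state=P head=3 tape=_000[_]   (P,_)→(P,1,L)
state=P head=2 tape=_00[0]1   (P,0)→(Q,1,L)
state=Q head=1 tape=_0[0]11   (Q,0)→(Q,_,R)
state=Q head=2 tape=_0_[1]1   (Q,1)→(H,_,R)
state=H head=3 tape=_0__[1]
M halts after 9 transitions.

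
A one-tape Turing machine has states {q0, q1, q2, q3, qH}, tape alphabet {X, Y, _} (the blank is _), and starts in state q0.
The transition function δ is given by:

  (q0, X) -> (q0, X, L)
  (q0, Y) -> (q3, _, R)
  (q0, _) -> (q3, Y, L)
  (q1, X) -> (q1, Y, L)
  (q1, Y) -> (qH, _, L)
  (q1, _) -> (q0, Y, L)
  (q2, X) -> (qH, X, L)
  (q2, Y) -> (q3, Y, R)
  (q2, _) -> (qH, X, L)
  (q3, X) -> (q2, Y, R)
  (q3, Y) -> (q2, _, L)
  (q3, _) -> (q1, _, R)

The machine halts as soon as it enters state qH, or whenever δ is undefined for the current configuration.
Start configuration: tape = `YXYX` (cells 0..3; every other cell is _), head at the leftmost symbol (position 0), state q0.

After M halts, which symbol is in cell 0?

_

state=q0 head=0 tape=[Y]XYX_   (q0,Y)→(q3,_,R)
state=q3 head=1 tape=_[X]YX_   (q3,X)→(q2,Y,R)
state=q2 head=2 tape=_Y[Y]X_   (q2,Y)→(q3,Y,R)
state=q3 head=3 tape=_YY[X]_   (q3,X)→(q2,Y,R)
state=q2 head=4 tape=_YYY[_]   (q2,_)→(qH,X,L)
state=qH head=3 tape=_YY[Y]X
Cell 0 holds _ when M halts.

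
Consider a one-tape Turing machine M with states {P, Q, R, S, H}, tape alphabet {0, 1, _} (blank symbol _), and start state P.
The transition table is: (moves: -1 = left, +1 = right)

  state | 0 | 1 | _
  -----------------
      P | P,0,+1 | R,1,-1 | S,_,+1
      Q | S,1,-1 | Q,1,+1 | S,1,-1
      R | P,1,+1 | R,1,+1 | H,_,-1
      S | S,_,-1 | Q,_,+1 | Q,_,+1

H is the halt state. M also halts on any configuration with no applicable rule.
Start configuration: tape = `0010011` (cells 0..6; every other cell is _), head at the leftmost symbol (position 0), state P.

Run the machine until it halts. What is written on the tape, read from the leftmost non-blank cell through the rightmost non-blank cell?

state=P head=0 tape=[0]010011_   (P,0)→(P,0,+1)
state=P head=1 tape=0[0]10011_   (P,0)→(P,0,+1)
state=P head=2 tape=00[1]0011_   (P,1)→(R,1,-1)
state=R head=1 tape=0[0]10011_   (R,0)→(P,1,+1)
state=P head=2 tape=01[1]0011_   (P,1)→(R,1,-1)
state=R head=1 tape=0[1]10011_   (R,1)→(R,1,+1)
state=R head=2 tape=01[1]0011_   (R,1)→(R,1,+1)
state=R head=3 tape=011[0]011_   (R,0)→(P,1,+1)
state=P head=4 tape=0111[0]11_   (P,0)→(P,0,+1)
state=P head=5 tape=01110[1]1_   (P,1)→(R,1,-1)
state=R head=4 tape=0111[0]11_   (R,0)→(P,1,+1)
state=P head=5 tape=01111[1]1_   (P,1)→(R,1,-1)
state=R head=4 tape=0111[1]11_   (R,1)→(R,1,+1)
state=R head=5 tape=01111[1]1_   (R,1)→(R,1,+1)
state=R head=6 tape=011111[1]_   (R,1)→(R,1,+1)
state=R head=7 tape=0111111[_]   (R,_)→(H,_,-1)
state=H head=6 tape=011111[1]_
The non-blank tape span at halt is 0111111.

0111111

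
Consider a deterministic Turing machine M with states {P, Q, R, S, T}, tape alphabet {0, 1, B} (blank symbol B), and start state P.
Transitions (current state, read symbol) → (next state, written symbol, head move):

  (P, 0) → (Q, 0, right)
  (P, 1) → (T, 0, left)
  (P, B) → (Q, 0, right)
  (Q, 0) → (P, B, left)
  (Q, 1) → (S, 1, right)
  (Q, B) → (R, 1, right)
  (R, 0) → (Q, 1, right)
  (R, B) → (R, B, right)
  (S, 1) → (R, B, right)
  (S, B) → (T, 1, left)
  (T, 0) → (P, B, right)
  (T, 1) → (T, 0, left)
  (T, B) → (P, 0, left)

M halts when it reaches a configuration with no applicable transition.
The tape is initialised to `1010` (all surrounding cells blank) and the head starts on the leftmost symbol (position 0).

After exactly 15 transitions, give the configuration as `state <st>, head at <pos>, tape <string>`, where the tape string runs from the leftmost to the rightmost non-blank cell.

state R, head at 1, tape 01B10

P | BB[1]010   read 1 → write 0, move left, go to T
T | B[B]0010   read B → write 0, move left, go to P
P | [B]00010   read B → write 0, move right, go to Q
Q | 0[0]0010   read 0 → write B, move left, go to P
P | [0]B0010   read 0 → write 0, move right, go to Q
Q | 0[B]0010   read B → write 1, move right, go to R
R | 01[0]010   read 0 → write 1, move right, go to Q
Q | 011[0]10   read 0 → write B, move left, go to P
P | 01[1]B10   read 1 → write 0, move left, go to T
T | 0[1]0B10   read 1 → write 0, move left, go to T
T | [0]00B10   read 0 → write B, move right, go to P
P | B[0]0B10   read 0 → write 0, move right, go to Q
Q | B0[0]B10   read 0 → write B, move left, go to P
P | B[0]BB10   read 0 → write 0, move right, go to Q
Q | B0[B]B10   read B → write 1, move right, go to R
R | B01[B]10
After 15 steps: state R, head at 1, tape 01B10.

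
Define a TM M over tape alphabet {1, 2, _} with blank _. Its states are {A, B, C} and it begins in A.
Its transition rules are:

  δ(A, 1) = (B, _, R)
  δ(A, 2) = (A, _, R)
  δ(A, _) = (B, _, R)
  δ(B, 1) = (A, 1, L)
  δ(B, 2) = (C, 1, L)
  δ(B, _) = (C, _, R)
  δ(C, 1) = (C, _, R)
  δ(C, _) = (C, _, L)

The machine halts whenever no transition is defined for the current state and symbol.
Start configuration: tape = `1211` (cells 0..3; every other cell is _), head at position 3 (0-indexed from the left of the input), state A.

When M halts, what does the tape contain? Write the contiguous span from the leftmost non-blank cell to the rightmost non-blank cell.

A | 121[1]__   read 1 → write _, move R, go to B
B | 121_[_]_   read _ → write _, move R, go to C
C | 121__[_]   read _ → write _, move L, go to C
C | 121_[_]_   read _ → write _, move L, go to C
C | 121[_]__   read _ → write _, move L, go to C
C | 12[1]___   read 1 → write _, move R, go to C
C | 12_[_]__   read _ → write _, move L, go to C
C | 12[_]___   read _ → write _, move L, go to C
C | 1[2]____
The non-blank tape span at halt is 12.

12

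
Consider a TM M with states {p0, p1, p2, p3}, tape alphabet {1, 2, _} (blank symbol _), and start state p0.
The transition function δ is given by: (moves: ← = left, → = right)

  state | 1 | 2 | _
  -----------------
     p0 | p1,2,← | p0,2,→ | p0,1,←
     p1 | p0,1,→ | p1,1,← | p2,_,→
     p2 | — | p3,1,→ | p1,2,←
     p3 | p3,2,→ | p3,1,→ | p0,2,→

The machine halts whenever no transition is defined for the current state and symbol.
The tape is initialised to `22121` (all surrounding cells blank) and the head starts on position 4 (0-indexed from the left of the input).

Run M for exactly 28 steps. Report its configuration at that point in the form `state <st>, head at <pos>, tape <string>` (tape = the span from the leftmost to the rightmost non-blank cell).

p0 | 2212[1]__   read 1 → write 2, move ←, go to p1
p1 | 221[2]2__   read 2 → write 1, move ←, go to p1
p1 | 22[1]12__   read 1 → write 1, move →, go to p0
p0 | 221[1]2__   read 1 → write 2, move ←, go to p1
p1 | 22[1]22__   read 1 → write 1, move →, go to p0
p0 | 221[2]2__   read 2 → write 2, move →, go to p0
p0 | 2212[2]__   read 2 → write 2, move →, go to p0
p0 | 22122[_]_   read _ → write 1, move ←, go to p0
p0 | 2212[2]1_   read 2 → write 2, move →, go to p0
p0 | 22122[1]_   read 1 → write 2, move ←, go to p1
p1 | 2212[2]2_   read 2 → write 1, move ←, go to p1
p1 | 221[2]12_   read 2 → write 1, move ←, go to p1
p1 | 22[1]112_   read 1 → write 1, move →, go to p0
p0 | 221[1]12_   read 1 → write 2, move ←, go to p1
p1 | 22[1]212_   read 1 → write 1, move →, go to p0
p0 | 221[2]12_   read 2 → write 2, move →, go to p0
p0 | 2212[1]2_   read 1 → write 2, move ←, go to p1
p1 | 221[2]22_   read 2 → write 1, move ←, go to p1
p1 | 22[1]122_   read 1 → write 1, move →, go to p0
p0 | 221[1]22_   read 1 → write 2, move ←, go to p1
p1 | 22[1]222_   read 1 → write 1, move →, go to p0
p0 | 221[2]22_   read 2 → write 2, move →, go to p0
p0 | 2212[2]2_   read 2 → write 2, move →, go to p0
p0 | 22122[2]_   read 2 → write 2, move →, go to p0
p0 | 221222[_]   read _ → write 1, move ←, go to p0
p0 | 22122[2]1   read 2 → write 2, move →, go to p0
p0 | 221222[1]   read 1 → write 2, move ←, go to p1
p1 | 22122[2]2   read 2 → write 1, move ←, go to p1
p1 | 2212[2]12
After 28 steps: state p1, head at 4, tape 2212212.

state p1, head at 4, tape 2212212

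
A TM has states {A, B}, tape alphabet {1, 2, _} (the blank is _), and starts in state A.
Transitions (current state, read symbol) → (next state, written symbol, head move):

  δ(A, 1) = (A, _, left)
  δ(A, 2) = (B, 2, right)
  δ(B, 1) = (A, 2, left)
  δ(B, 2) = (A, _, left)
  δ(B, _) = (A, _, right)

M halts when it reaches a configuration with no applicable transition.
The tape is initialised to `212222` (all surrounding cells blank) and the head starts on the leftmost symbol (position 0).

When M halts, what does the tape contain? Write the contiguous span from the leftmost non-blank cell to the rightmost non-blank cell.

2_2_2

state=A head=0 tape=[2]12222_   (A,2)→(B,2,right)
state=B head=1 tape=2[1]2222_   (B,1)→(A,2,left)
state=A head=0 tape=[2]22222_   (A,2)→(B,2,right)
state=B head=1 tape=2[2]2222_   (B,2)→(A,_,left)
state=A head=0 tape=[2]_2222_   (A,2)→(B,2,right)
state=B head=1 tape=2[_]2222_   (B,_)→(A,_,right)
state=A head=2 tape=2_[2]222_   (A,2)→(B,2,right)
state=B head=3 tape=2_2[2]22_   (B,2)→(A,_,left)
state=A head=2 tape=2_[2]_22_   (A,2)→(B,2,right)
state=B head=3 tape=2_2[_]22_   (B,_)→(A,_,right)
state=A head=4 tape=2_2_[2]2_   (A,2)→(B,2,right)
state=B head=5 tape=2_2_2[2]_   (B,2)→(A,_,left)
state=A head=4 tape=2_2_[2]__   (A,2)→(B,2,right)
state=B head=5 tape=2_2_2[_]_   (B,_)→(A,_,right)
state=A head=6 tape=2_2_2_[_]
The non-blank tape span at halt is 2_2_2.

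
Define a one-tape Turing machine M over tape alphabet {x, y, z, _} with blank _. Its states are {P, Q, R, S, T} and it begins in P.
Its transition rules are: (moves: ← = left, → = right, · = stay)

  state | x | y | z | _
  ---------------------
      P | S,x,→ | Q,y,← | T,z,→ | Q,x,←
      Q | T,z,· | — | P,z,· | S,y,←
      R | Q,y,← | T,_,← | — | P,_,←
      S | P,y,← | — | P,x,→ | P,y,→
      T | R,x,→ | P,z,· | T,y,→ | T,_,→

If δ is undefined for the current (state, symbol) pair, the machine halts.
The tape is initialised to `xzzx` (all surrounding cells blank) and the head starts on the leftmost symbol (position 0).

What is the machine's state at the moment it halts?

P | [x]zzx__   read x → write x, move →, go to S
S | x[z]zx__   read z → write x, move →, go to P
P | xx[z]x__   read z → write z, move →, go to T
T | xxz[x]__   read x → write x, move →, go to R
R | xxzx[_]_   read _ → write _, move ←, go to P
P | xxz[x]__   read x → write x, move →, go to S
S | xxzx[_]_   read _ → write y, move →, go to P
P | xxzxy[_]   read _ → write x, move ←, go to Q
Q | xxzx[y]x
No transition is defined for (Q, y); M halts in state Q.

Q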